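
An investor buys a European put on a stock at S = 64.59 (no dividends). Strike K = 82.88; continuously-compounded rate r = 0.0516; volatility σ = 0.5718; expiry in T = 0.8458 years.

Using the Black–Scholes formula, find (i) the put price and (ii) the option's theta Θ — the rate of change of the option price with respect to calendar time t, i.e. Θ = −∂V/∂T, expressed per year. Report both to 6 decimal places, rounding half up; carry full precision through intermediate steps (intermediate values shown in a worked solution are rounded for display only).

price = 23.397718
Θ = -4.901113

σ√T = 0.5718·√0.8458 = 0.525870
d₁ = (ln(S/K) + (r+σ²/2)T) / (σ√T) = (ln(64.59/82.88) + (0.0516+0.5718²/2)·0.8458) / 0.525870 = (-0.249334 + 0.181913) / 0.525870 = -0.128210
d₂ = d₁ − σ√T = -0.128210 − 0.525870 = -0.654079
e^{−rT} = e^{−0.0516·0.8458} = 0.957295
N(−d₁) = 0.551008,  N(−d₂) = 0.743470
Put price V = K·e^{−rT}·N(−d₂) − S·N(−d₁) = 58.987354 − 35.589636 = 23.397718
φ(d₁) = (1/√(2π))·e^{−d₁²/2} = 0.395677
Θ = −S·φ(d₁)·σ/(2√T) + r·K·e^{−rT}·N(−d₂) = −7.944860 + 3.043747 = -4.901113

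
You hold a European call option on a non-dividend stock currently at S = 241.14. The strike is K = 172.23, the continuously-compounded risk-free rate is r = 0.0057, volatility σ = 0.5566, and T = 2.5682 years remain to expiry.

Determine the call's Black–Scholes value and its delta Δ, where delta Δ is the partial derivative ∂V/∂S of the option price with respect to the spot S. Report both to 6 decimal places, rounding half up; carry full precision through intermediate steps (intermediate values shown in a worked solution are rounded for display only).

σ√T = 0.5566·√2.5682 = 0.891985
d₁ = (ln(S/K) + (r+σ²/2)T) / (σ√T) = (ln(241.14/172.23) + (0.0057+0.5566²/2)·2.5682) / 0.891985 = (0.336547 + 0.412457) / 0.891985 = 0.839705
d₂ = d₁ − σ√T = 0.839705 − 0.891985 = -0.052280
e^{−rT} = e^{−0.0057·2.5682} = 0.985468
N(d₁) = 0.799463,  N(d₂) = 0.479153
Call price V = S·N(d₁) − K·e^{−rT}·N(d₂) = 192.782530 − 81.325220 = 111.457310
Δ = N(d₁) = 0.799463

price = 111.457310
Δ = 0.799463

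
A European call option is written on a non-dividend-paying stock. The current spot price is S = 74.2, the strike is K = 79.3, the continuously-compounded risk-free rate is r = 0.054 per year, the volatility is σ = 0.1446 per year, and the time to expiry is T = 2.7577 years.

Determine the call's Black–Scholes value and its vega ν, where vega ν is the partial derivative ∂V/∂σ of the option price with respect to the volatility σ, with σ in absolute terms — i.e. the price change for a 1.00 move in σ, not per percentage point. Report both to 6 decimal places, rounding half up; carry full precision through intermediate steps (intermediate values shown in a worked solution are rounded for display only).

price = 10.141730
ν = 44.152936

σ√T = 0.1446·√2.7577 = 0.240127
d₁ = (ln(S/K) + (r+σ²/2)T) / (σ√T) = (ln(74.2/79.3) + (0.054+0.1446²/2)·2.7577) / 0.240127 = (-0.066474 + 0.177746) / 0.240127 = 0.463389
d₂ = d₁ − σ√T = 0.463389 − 0.240127 = 0.223262
e^{−rT} = e^{−0.054·2.7577} = 0.861642
N(d₁) = 0.678457,  N(d₂) = 0.588334
Call price V = S·N(d₁) − K·e^{−rT}·N(d₂) = 50.341526 − 40.199795 = 10.141730
φ(d₁) = (1/√(2π))·e^{−d₁²/2} = 0.358329
ν = S·φ(d₁)·√T = 44.152936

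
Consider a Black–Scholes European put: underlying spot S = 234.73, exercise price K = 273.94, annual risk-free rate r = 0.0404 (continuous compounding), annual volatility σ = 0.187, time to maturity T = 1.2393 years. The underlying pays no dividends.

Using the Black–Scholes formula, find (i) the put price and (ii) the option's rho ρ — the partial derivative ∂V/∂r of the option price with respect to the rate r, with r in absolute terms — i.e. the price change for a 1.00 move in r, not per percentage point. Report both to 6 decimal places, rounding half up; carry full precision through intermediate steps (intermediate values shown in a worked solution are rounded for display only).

price = 35.963183
ρ = -234.957348

σ√T = 0.187·√1.2393 = 0.208176
d₁ = (ln(S/K) + (r+σ²/2)T) / (σ√T) = (ln(234.73/273.94) + (0.0404+0.187²/2)·1.2393) / 0.208176 = (-0.154473 + 0.071736) / 0.208176 = -0.397438
d₂ = d₁ − σ√T = -0.397438 − 0.208176 = -0.605614
e^{−rT} = e^{−0.0404·1.2393} = 0.951165
N(−d₁) = 0.654478,  N(−d₂) = 0.727614
Put price V = K·e^{−rT}·N(−d₂) − S·N(−d₁) = 189.588758 − 153.625575 = 35.963183
ρ = −K·T·e^{−rT}·N(−d₂) = -234.957348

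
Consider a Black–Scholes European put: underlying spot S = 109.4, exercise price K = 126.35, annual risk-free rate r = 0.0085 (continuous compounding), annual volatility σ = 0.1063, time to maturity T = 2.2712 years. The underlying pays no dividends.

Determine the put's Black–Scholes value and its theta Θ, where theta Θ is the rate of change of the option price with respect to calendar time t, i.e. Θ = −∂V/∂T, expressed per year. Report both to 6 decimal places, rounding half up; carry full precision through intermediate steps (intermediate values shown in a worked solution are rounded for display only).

price = 16.857730
Θ = -0.358212

σ√T = 0.1063·√2.2712 = 0.160199
d₁ = (ln(S/K) + (r+σ²/2)T) / (σ√T) = (ln(109.4/126.35) + (0.0085+0.1063²/2)·2.2712) / 0.160199 = (-0.144045 + 0.032137) / 0.160199 = -0.698553
d₂ = d₁ − σ√T = -0.698553 − 0.160199 = -0.858753
e^{−rT} = e^{−0.0085·2.2712} = 0.980880
N(−d₁) = 0.757584,  N(−d₂) = 0.804761
Put price V = K·e^{−rT}·N(−d₂) − S·N(−d₁) = 99.737456 − 82.879727 = 16.857730
φ(d₁) = (1/√(2π))·e^{−d₁²/2} = 0.312570
Θ = −S·φ(d₁)·σ/(2√T) + r·K·e^{−rT}·N(−d₂) = −1.205980 + 0.847768 = -0.358212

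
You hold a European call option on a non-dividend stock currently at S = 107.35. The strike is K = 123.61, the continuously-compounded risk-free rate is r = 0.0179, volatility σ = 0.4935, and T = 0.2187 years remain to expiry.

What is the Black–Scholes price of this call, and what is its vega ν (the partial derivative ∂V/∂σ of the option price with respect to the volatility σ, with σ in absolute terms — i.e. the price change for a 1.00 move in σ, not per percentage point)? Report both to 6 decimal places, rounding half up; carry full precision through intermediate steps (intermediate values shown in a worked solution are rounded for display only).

σ√T = 0.4935·√0.2187 = 0.230787
d₁ = (ln(S/K) + (r+σ²/2)T) / (σ√T) = (ln(107.35/123.61) + (0.0179+0.4935²/2)·0.2187) / 0.230787 = (-0.141037 + 0.030546) / 0.230787 = -0.478757
d₂ = d₁ − σ√T = -0.478757 − 0.230787 = -0.709544
e^{−rT} = e^{−0.0179·0.2187} = 0.996093
N(d₁) = 0.316056,  N(d₂) = 0.238994
Call price V = S·N(d₁) − K·e^{−rT}·N(d₂) = 33.928601 − 29.426573 = 4.502028
φ(d₁) = (1/√(2π))·e^{−d₁²/2} = 0.355745
ν = S·φ(d₁)·√T = 17.859309

price = 4.502028
ν = 17.859309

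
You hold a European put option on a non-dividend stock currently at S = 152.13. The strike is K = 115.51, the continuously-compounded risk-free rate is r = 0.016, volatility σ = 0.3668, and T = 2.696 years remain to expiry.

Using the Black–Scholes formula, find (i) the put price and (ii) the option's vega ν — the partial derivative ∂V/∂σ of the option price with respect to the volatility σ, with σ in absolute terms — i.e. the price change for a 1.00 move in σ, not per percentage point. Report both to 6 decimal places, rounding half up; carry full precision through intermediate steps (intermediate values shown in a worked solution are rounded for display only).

σ√T = 0.3668·√2.696 = 0.602267
d₁ = (ln(S/K) + (r+σ²/2)T) / (σ√T) = (ln(152.13/115.51) + (0.016+0.3668²/2)·2.696) / 0.602267 = (0.275378 + 0.224499) / 0.602267 = 0.829992
d₂ = d₁ − σ√T = 0.829992 − 0.602267 = 0.227725
e^{−rT} = e^{−0.016·2.696} = 0.957781
N(−d₁) = 0.203272,  N(−d₂) = 0.409930
Put price V = K·e^{−rT}·N(−d₂) − S·N(−d₁) = 45.351906 − 30.923701 = 14.428205
φ(d₁) = (1/√(2π))·e^{−d₁²/2} = 0.282696
ν = S·φ(d₁)·√T = 70.614663

price = 14.428205
ν = 70.614663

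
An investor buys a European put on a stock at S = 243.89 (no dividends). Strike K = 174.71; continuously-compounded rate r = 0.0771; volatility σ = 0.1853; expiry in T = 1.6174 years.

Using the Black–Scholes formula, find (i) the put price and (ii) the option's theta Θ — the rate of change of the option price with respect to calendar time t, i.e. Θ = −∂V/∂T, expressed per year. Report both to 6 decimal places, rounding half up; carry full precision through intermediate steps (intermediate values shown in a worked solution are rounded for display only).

σ√T = 0.1853·√1.6174 = 0.235659
d₁ = (ln(S/K) + (r+σ²/2)T) / (σ√T) = (ln(243.89/174.71) + (0.0771+0.1853²/2)·1.6174) / 0.235659 = (0.333590 + 0.152469) / 0.235659 = 2.062552
d₂ = d₁ − σ√T = 2.062552 − 0.235659 = 1.826893
e^{−rT} = e^{−0.0771·1.6174} = 0.882760
N(−d₁) = 0.019578,  N(−d₂) = 0.033858
Put price V = K·e^{−rT}·N(−d₂) − S·N(−d₁) = 5.221813 − 4.774786 = 0.447027
φ(d₁) = (1/√(2π))·e^{−d₁²/2} = 0.047549
Θ = −S·φ(d₁)·σ/(2√T) + r·K·e^{−rT}·N(−d₂) = −0.844832 + 0.402602 = -0.442230

price = 0.447027
Θ = -0.442230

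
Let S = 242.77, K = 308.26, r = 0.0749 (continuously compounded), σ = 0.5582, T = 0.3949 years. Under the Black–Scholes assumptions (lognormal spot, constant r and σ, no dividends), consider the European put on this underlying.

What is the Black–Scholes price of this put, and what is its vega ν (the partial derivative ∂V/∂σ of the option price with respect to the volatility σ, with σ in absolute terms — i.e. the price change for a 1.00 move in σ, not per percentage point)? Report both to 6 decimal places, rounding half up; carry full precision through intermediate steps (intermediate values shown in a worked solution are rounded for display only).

price = 72.412165
ν = 55.697415

σ√T = 0.5582·√0.3949 = 0.350779
d₁ = (ln(S/K) + (r+σ²/2)T) / (σ√T) = (ln(242.77/308.26) + (0.0749+0.5582²/2)·0.3949) / 0.350779 = (-0.238829 + 0.091101) / 0.350779 = -0.421143
d₂ = d₁ − σ√T = -0.421143 − 0.350779 = -0.771922
e^{−rT} = e^{−0.0749·0.3949} = 0.970855
N(−d₁) = 0.663175,  N(−d₂) = 0.779920
Put price V = K·e^{−rT}·N(−d₂) − S·N(−d₁) = 233.411110 − 160.998945 = 72.412165
φ(d₁) = (1/√(2π))·e^{−d₁²/2} = 0.365087
ν = S·φ(d₁)·√T = 55.697415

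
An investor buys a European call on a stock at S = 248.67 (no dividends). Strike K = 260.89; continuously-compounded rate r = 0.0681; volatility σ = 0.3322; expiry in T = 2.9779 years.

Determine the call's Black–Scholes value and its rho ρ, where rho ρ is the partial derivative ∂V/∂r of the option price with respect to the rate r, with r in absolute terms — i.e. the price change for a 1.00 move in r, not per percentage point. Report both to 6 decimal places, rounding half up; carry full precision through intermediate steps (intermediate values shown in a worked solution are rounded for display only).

σ√T = 0.3322·√2.9779 = 0.573264
d₁ = (ln(S/K) + (r+σ²/2)T) / (σ√T) = (ln(248.67/260.89) + (0.0681+0.3322²/2)·2.9779) / 0.573264 = (-0.047972 + 0.367111) / 0.573264 = 0.556705
d₂ = d₁ − σ√T = 0.556705 − 0.573264 = -0.016560
e^{−rT} = e^{−0.0681·2.9779} = 0.816446
N(d₁) = 0.711135,  N(d₂) = 0.493394
Call price V = S·N(d₁) − K·e^{−rT}·N(d₂) = 176.838023 − 105.094155 = 71.743868
ρ = K·T·e^{−rT}·N(d₂) = 312.959884

price = 71.743868
ρ = 312.959884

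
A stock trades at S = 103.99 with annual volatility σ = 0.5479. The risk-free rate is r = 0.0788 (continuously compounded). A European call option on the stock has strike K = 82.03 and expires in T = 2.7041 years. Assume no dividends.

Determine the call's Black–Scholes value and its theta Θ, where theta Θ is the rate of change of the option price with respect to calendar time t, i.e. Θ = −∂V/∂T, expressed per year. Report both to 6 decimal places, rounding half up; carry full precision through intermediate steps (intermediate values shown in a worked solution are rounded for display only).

σ√T = 0.5479·√2.7041 = 0.900975
d₁ = (ln(S/K) + (r+σ²/2)T) / (σ√T) = (ln(103.99/82.03) + (0.0788+0.5479²/2)·2.7041) / 0.900975 = (0.237210 + 0.618961) / 0.900975 = 0.950271
d₂ = d₁ − σ√T = 0.950271 − 0.900975 = 0.049297
e^{−rT} = e^{−0.0788·2.7041} = 0.808089
N(d₁) = 0.829013,  N(d₂) = 0.519659
Call price V = S·N(d₁) − K·e^{−rT}·N(d₂) = 86.209043 − 34.446884 = 51.762158
φ(d₁) = (1/√(2π))·e^{−d₁²/2} = 0.253994
Θ = −S·φ(d₁)·σ/(2√T) − r·K·e^{−rT}·N(d₂) = −4.400218 − 2.714414 = -7.114633

price = 51.762158
Θ = -7.114633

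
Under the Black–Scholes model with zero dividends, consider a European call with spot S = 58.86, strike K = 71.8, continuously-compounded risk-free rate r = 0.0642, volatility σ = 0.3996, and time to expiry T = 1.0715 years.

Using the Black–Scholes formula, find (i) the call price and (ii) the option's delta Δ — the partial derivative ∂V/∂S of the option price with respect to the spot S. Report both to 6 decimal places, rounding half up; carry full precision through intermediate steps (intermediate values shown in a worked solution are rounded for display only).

σ√T = 0.3996·√1.0715 = 0.413639
d₁ = (ln(S/K) + (r+σ²/2)T) / (σ√T) = (ln(58.86/71.8) + (0.0642+0.3996²/2)·1.0715) / 0.413639 = (-0.198723 + 0.154339) / 0.413639 = -0.107301
d₂ = d₁ − σ√T = -0.107301 − 0.413639 = -0.520940
e^{−rT} = e^{−0.0642·1.0715} = 0.933522
N(d₁) = 0.457275,  N(d₂) = 0.301204
Call price V = S·N(d₁) − K·e^{−rT}·N(d₂) = 26.915218 − 20.188796 = 6.726422
Δ = N(d₁) = 0.457275

price = 6.726422
Δ = 0.457275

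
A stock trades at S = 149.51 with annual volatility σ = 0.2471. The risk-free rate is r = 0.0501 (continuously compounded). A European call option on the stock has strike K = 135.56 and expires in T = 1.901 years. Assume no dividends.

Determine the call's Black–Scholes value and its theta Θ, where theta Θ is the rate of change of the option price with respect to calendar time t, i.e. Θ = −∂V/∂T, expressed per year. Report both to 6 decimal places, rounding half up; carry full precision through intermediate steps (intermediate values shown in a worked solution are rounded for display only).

σ√T = 0.2471·√1.901 = 0.340693
d₁ = (ln(S/K) + (r+σ²/2)T) / (σ√T) = (ln(149.51/135.56) + (0.0501+0.2471²/2)·1.901) / 0.340693 = (0.097949 + 0.153276) / 0.340693 = 0.737393
d₂ = d₁ − σ√T = 0.737393 − 0.340693 = 0.396700
e^{−rT} = e^{−0.0501·1.901} = 0.909155
N(d₁) = 0.769558,  N(d₂) = 0.654206
Call price V = S·N(d₁) − K·e^{−rT}·N(d₂) = 115.056672 − 80.627564 = 34.429108
φ(d₁) = (1/√(2π))·e^{−d₁²/2} = 0.303974
Θ = −S·φ(d₁)·σ/(2√T) − r·K·e^{−rT}·N(d₂) = −4.072475 − 4.039441 = -8.111916

price = 34.429108
Θ = -8.111916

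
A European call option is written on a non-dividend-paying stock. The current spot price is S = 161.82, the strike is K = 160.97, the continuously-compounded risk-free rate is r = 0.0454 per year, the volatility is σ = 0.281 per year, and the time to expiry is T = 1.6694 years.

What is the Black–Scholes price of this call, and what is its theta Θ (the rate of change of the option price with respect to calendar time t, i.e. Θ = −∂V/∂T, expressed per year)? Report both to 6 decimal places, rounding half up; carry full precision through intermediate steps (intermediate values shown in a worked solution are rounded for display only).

σ√T = 0.281·√1.6694 = 0.363067
d₁ = (ln(S/K) + (r+σ²/2)T) / (σ√T) = (ln(161.82/160.97) + (0.0454+0.281²/2)·1.6694) / 0.363067 = (0.005267 + 0.141700) / 0.363067 = 0.404791
d₂ = d₁ − σ√T = 0.404791 − 0.363067 = 0.041724
e^{−rT} = e^{−0.0454·1.6694} = 0.927010
N(d₁) = 0.657184,  N(d₂) = 0.516641
Call price V = S·N(d₁) − K·e^{−rT}·N(d₂) = 106.345573 − 77.093544 = 29.252029
φ(d₁) = (1/√(2π))·e^{−d₁²/2} = 0.367561
Θ = −S·φ(d₁)·σ/(2√T) − r·K·e^{−rT}·N(d₂) = −6.467815 − 3.500047 = -9.967862

price = 29.252029
Θ = -9.967862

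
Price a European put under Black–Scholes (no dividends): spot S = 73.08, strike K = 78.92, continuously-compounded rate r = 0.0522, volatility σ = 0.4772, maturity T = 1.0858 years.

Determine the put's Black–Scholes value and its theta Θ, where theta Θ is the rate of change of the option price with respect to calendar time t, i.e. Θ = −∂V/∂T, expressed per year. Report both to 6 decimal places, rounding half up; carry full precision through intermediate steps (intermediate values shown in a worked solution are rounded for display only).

price = 15.252995
Θ = -4.143640

σ√T = 0.4772·√1.0858 = 0.497251
d₁ = (ln(S/K) + (r+σ²/2)T) / (σ√T) = (ln(73.08/78.92) + (0.0522+0.4772²/2)·1.0858) / 0.497251 = (-0.076880 + 0.180308) / 0.497251 = 0.208000
d₂ = d₁ − σ√T = 0.208000 − 0.497251 = -0.289251
e^{−rT} = e^{−0.0522·1.0858} = 0.944898
N(−d₁) = 0.417615,  N(−d₂) = 0.613805
Put price V = K·e^{−rT}·N(−d₂) − S·N(−d₁) = 45.772275 − 30.519279 = 15.252995
φ(d₁) = (1/√(2π))·e^{−d₁²/2} = 0.390405
Θ = −S·φ(d₁)·σ/(2√T) + r·K·e^{−rT}·N(−d₂) = −6.532953 + 2.389313 = -4.143640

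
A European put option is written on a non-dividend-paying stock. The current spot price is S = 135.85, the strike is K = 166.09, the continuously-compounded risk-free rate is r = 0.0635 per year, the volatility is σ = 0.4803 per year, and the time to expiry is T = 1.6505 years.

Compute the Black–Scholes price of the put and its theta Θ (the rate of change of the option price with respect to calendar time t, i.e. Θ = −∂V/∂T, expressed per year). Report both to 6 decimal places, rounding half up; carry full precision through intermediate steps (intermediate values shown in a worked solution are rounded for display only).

σ√T = 0.4803·√1.6505 = 0.617050
d₁ = (ln(S/K) + (r+σ²/2)T) / (σ√T) = (ln(135.85/166.09) + (0.0635+0.4803²/2)·1.6505) / 0.617050 = (-0.200978 + 0.295182) / 0.617050 = 0.152668
d₂ = d₁ − σ√T = 0.152668 − 0.617050 = -0.464382
e^{−rT} = e^{−0.0635·1.6505} = 0.900499
N(−d₁) = 0.439330,  N(−d₂) = 0.678813
Put price V = K·e^{−rT}·N(−d₂) − S·N(−d₁) = 101.525860 − 59.683002 = 41.842858
φ(d₁) = (1/√(2π))·e^{−d₁²/2} = 0.394320
Θ = −S·φ(d₁)·σ/(2√T) + r·K·e^{−rT}·N(−d₂) = −10.013442 + 6.446892 = -3.566550

price = 41.842858
Θ = -3.566550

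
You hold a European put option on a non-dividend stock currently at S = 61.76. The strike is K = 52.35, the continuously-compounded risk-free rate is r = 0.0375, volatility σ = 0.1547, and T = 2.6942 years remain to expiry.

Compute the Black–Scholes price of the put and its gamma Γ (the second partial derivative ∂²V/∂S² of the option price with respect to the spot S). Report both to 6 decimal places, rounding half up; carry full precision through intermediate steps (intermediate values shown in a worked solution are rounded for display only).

σ√T = 0.1547·√2.6942 = 0.253925
d₁ = (ln(S/K) + (r+σ²/2)T) / (σ√T) = (ln(61.76/52.35) + (0.0375+0.1547²/2)·2.6942) / 0.253925 = (0.165304 + 0.133271) / 0.253925 = 1.175841
d₂ = d₁ − σ√T = 1.175841 − 0.253925 = 0.921917
e^{−rT} = e^{−0.0375·2.6942} = 0.903904
N(−d₁) = 0.119829,  N(−d₂) = 0.178286
Put price V = K·e^{−rT}·N(−d₂) − S·N(−d₁) = 8.436381 − 7.400646 = 1.035734
φ(d₁) = (1/√(2π))·e^{−d₁²/2} = 0.199840
Γ = φ(d₁) / (S·σ·√T) = 0.012743

price = 1.035734
Γ = 0.012743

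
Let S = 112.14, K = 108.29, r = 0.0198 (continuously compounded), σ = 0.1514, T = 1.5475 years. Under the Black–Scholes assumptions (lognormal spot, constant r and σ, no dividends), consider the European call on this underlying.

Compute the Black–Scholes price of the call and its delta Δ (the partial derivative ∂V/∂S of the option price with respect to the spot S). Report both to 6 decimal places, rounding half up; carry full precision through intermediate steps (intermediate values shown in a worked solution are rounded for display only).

price = 12.192436
Δ = 0.670881

σ√T = 0.1514·√1.5475 = 0.188339
d₁ = (ln(S/K) + (r+σ²/2)T) / (σ√T) = (ln(112.14/108.29) + (0.0198+0.1514²/2)·1.5475) / 0.188339 = (0.034935 + 0.048376) / 0.188339 = 0.442348
d₂ = d₁ − σ√T = 0.442348 − 0.188339 = 0.254009
e^{−rT} = e^{−0.0198·1.5475} = 0.969824
N(d₁) = 0.670881,  N(d₂) = 0.600256
Call price V = S·N(d₁) − K·e^{−rT}·N(d₂) = 75.232647 − 63.040210 = 12.192436
Δ = N(d₁) = 0.670881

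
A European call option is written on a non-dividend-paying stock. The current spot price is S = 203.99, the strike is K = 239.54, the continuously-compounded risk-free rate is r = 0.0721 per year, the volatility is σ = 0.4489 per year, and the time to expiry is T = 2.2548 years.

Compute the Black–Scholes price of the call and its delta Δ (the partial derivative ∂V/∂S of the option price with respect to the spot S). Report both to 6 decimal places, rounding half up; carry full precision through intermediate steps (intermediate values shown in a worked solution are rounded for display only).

price = 53.979075
Δ = 0.633028

σ√T = 0.4489·√2.2548 = 0.674068
d₁ = (ln(S/K) + (r+σ²/2)T) / (σ√T) = (ln(203.99/239.54) + (0.0721+0.4489²/2)·2.2548) / 0.674068 = (-0.160649 + 0.389755) / 0.674068 = 0.339885
d₂ = d₁ − σ√T = 0.339885 − 0.674068 = -0.334183
e^{−rT} = e^{−0.0721·2.2548} = 0.849956
N(d₁) = 0.633028,  N(d₂) = 0.369121
Call price V = S·N(d₁) − K·e^{−rT}·N(d₂) = 129.131450 − 75.152375 = 53.979075
Δ = N(d₁) = 0.633028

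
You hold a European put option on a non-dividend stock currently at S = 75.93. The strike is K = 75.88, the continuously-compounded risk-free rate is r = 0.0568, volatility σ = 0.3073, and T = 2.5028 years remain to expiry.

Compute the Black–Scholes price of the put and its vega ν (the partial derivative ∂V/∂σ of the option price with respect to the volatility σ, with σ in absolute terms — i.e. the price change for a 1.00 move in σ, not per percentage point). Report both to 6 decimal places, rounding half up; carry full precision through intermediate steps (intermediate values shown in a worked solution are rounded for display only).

σ√T = 0.3073·√2.5028 = 0.486156
d₁ = (ln(S/K) + (r+σ²/2)T) / (σ√T) = (ln(75.93/75.88) + (0.0568+0.3073²/2)·2.5028) / 0.486156 = (0.000659 + 0.260333) / 0.486156 = 0.536847
d₂ = d₁ − σ√T = 0.536847 − 0.486156 = 0.050691
e^{−rT} = e^{−0.0568·2.5028} = 0.867483
N(−d₁) = 0.295687,  N(−d₂) = 0.479786
Put price V = K·e^{−rT}·N(−d₂) − S·N(−d₁) = 31.581717 − 22.451477 = 9.130240
φ(d₁) = (1/√(2π))·e^{−d₁²/2} = 0.345404
ν = S·φ(d₁)·√T = 41.490970

price = 9.130240
ν = 41.490970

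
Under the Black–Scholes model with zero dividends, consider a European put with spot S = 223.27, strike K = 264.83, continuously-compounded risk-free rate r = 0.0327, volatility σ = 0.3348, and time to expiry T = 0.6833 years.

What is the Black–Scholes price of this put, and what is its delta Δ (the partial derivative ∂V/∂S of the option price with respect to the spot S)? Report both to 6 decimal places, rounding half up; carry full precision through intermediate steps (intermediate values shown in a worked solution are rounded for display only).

price = 48.083813
Δ = -0.654577

σ√T = 0.3348·√0.6833 = 0.276752
d₁ = (ln(S/K) + (r+σ²/2)T) / (σ√T) = (ln(223.27/264.83) + (0.0327+0.3348²/2)·0.6833) / 0.276752 = (-0.170706 + 0.060640) / 0.276752 = -0.397708
d₂ = d₁ − σ√T = -0.397708 − 0.276752 = -0.674460
e^{−rT} = e^{−0.0327·0.6833} = 0.977904
N(−d₁) = 0.654577,  N(−d₂) = 0.749991
Put price V = K·e^{−rT}·N(−d₂) − S·N(−d₁) = 194.231257 − 146.147443 = 48.083813
Δ = −N(−d₁) = -0.654577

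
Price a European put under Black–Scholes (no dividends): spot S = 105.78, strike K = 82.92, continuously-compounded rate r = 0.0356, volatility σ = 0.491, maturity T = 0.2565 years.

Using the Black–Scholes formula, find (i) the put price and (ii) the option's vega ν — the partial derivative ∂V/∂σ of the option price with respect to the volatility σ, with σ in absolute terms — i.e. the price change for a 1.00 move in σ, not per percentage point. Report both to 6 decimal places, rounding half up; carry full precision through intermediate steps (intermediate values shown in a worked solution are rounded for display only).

price = 1.864648
ν = 11.157135

σ√T = 0.491·√0.2565 = 0.248671
d₁ = (ln(S/K) + (r+σ²/2)T) / (σ√T) = (ln(105.78/82.92) + (0.0356+0.491²/2)·0.2565) / 0.248671 = (0.243485 + 0.040050) / 0.248671 = 1.140202
d₂ = d₁ − σ√T = 1.140202 − 0.248671 = 0.891531
e^{−rT} = e^{−0.0356·0.2565} = 0.990910
N(−d₁) = 0.127101,  N(−d₂) = 0.186322
Put price V = K·e^{−rT}·N(−d₂) − S·N(−d₁) = 15.309398 − 13.444750 = 1.864648
φ(d₁) = (1/√(2π))·e^{−d₁²/2} = 0.208260
ν = S·φ(d₁)·√T = 11.157135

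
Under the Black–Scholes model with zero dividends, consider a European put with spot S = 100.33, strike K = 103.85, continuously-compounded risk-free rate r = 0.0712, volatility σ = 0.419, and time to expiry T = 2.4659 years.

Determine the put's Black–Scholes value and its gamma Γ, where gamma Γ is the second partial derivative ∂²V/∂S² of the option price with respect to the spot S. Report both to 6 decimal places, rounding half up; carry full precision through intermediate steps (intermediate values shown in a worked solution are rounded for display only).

price = 18.097735
Γ = 0.005214

σ√T = 0.419·√2.4659 = 0.657963
d₁ = (ln(S/K) + (r+σ²/2)T) / (σ√T) = (ln(100.33/103.85) + (0.0712+0.419²/2)·2.4659) / 0.657963 = (-0.034483 + 0.392030) / 0.657963 = 0.543415
d₂ = d₁ − σ√T = 0.543415 − 0.657963 = -0.114548
e^{−rT} = e^{−0.0712·2.4659} = 0.838977
N(−d₁) = 0.293422,  N(−d₂) = 0.545598
Put price V = K·e^{−rT}·N(−d₂) − S·N(−d₁) = 47.536768 − 29.439033 = 18.097735
φ(d₁) = (1/√(2π))·e^{−d₁²/2} = 0.344181
Γ = φ(d₁) / (S·σ·√T) = 0.005214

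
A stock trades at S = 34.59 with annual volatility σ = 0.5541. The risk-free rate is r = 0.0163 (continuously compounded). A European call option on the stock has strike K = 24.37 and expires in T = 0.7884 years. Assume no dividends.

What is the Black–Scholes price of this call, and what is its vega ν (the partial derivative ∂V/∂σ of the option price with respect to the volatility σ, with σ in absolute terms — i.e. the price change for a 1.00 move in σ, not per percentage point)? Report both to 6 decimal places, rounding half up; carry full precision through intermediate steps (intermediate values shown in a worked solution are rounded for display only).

price = 12.399214
ν = 7.551044

σ√T = 0.5541·√0.7884 = 0.491996
d₁ = (ln(S/K) + (r+σ²/2)T) / (σ√T) = (ln(34.59/24.37) + (0.0163+0.5541²/2)·0.7884) / 0.491996 = (0.350212 + 0.133881) / 0.491996 = 0.983936
d₂ = d₁ − σ√T = 0.983936 − 0.491996 = 0.491941
e^{−rT} = e^{−0.0163·0.7884} = 0.987231
N(d₁) = 0.837427,  N(d₂) = 0.688619
Call price V = S·N(d₁) − K·e^{−rT}·N(d₂) = 28.966586 − 16.567373 = 12.399214
φ(d₁) = (1/√(2π))·e^{−d₁²/2} = 0.245857
ν = S·φ(d₁)·√T = 7.551044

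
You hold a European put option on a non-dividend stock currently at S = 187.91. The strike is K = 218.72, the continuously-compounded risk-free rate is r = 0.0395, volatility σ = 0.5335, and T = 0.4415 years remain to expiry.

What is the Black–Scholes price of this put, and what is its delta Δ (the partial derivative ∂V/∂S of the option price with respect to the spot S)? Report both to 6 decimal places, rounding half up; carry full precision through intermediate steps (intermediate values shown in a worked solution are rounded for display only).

price = 43.838912
Δ = -0.579990

σ√T = 0.5335·√0.4415 = 0.354487
d₁ = (ln(S/K) + (r+σ²/2)T) / (σ√T) = (ln(187.91/218.72) + (0.0395+0.5335²/2)·0.4415) / 0.354487 = (-0.151829 + 0.080270) / 0.354487 = -0.201868
d₂ = d₁ − σ√T = -0.201868 − 0.354487 = -0.556355
e^{−rT} = e^{−0.0395·0.4415} = 0.982712
N(−d₁) = 0.579990,  N(−d₂) = 0.711016
Put price V = K·e^{−rT}·N(−d₂) − S·N(−d₁) = 152.824870 − 108.985958 = 43.838912
Δ = −N(−d₁) = -0.579990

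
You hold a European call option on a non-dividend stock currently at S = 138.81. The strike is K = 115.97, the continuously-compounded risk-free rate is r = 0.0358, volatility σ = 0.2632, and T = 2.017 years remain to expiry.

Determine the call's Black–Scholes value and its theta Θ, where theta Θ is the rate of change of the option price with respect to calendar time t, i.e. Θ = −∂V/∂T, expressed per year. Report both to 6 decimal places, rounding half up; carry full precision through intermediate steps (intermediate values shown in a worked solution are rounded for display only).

price = 37.679982
Θ = -6.195370

σ√T = 0.2632·√2.017 = 0.373800
d₁ = (ln(S/K) + (r+σ²/2)T) / (σ√T) = (ln(138.81/115.97) + (0.0358+0.2632²/2)·2.017) / 0.373800 = (0.179775 + 0.142072) / 0.373800 = 0.861013
d₂ = d₁ − σ√T = 0.861013 − 0.373800 = 0.487213
e^{−rT} = e^{−0.0358·2.017} = 0.930337
N(d₁) = 0.805384,  N(d₂) = 0.686946
Call price V = S·N(d₁) − K·e^{−rT}·N(d₂) = 111.795421 − 74.115439 = 37.679982
φ(d₁) = (1/√(2π))·e^{−d₁²/2} = 0.275378
Θ = −S·φ(d₁)·σ/(2√T) − r·K·e^{−rT}·N(d₂) = −3.542038 − 2.653333 = -6.195370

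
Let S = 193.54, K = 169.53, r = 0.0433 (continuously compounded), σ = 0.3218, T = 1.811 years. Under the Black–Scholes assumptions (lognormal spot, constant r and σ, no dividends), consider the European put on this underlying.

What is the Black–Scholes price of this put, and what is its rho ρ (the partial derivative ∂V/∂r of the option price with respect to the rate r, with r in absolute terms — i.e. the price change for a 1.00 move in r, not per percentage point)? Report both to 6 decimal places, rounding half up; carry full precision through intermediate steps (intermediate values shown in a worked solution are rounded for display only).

σ√T = 0.3218·√1.811 = 0.433057
d₁ = (ln(S/K) + (r+σ²/2)T) / (σ√T) = (ln(193.54/169.53) + (0.0433+0.3218²/2)·1.811) / 0.433057 = (0.132454 + 0.172186) / 0.433057 = 0.703463
d₂ = d₁ − σ√T = 0.703463 − 0.433057 = 0.270406
e^{−rT} = e^{−0.0433·1.811} = 0.924579
N(−d₁) = 0.240884,  N(−d₂) = 0.393424
Put price V = K·e^{−rT}·N(−d₂) − S·N(−d₁) = 61.666817 − 46.620595 = 15.046222
ρ = −K·T·e^{−rT}·N(−d₂) = -111.678606

price = 15.046222
ρ = -111.678606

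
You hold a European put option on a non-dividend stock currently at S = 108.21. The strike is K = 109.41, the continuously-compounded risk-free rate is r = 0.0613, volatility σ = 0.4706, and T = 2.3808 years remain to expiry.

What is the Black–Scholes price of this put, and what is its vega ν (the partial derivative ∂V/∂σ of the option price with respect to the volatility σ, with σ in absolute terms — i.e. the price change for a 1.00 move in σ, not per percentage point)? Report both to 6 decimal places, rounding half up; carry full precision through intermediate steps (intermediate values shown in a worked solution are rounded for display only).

σ√T = 0.4706·√2.3808 = 0.726128
d₁ = (ln(S/K) + (r+σ²/2)T) / (σ√T) = (ln(108.21/109.41) + (0.0613+0.4706²/2)·2.3808) / 0.726128 = (-0.011029 + 0.409574) / 0.726128 = 0.548864
d₂ = d₁ − σ√T = 0.548864 − 0.726128 = -0.177264
e^{−rT} = e^{−0.0613·2.3808} = 0.864207
N(−d₁) = 0.291549,  N(−d₂) = 0.570350
Put price V = K·e^{−rT}·N(−d₂) − S·N(−d₁) = 53.928198 − 31.548559 = 22.379639
φ(d₁) = (1/√(2π))·e^{−d₁²/2} = 0.343158
ν = S·φ(d₁)·√T = 57.295821

price = 22.379639
ν = 57.295821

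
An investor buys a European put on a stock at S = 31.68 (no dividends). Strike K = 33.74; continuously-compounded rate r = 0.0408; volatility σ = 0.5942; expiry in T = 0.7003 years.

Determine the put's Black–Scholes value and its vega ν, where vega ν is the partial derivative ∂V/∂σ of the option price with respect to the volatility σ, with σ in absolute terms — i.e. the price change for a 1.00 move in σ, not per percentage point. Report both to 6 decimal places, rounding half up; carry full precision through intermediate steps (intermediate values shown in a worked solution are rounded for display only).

σ√T = 0.5942·√0.7003 = 0.497250
d₁ = (ln(S/K) + (r+σ²/2)T) / (σ√T) = (ln(31.68/33.74) + (0.0408+0.5942²/2)·0.7003) / 0.497250 = (-0.062999 + 0.152201) / 0.497250 = 0.179392
d₂ = d₁ − σ√T = 0.179392 − 0.497250 = -0.317858
e^{−rT} = e^{−0.0408·0.7003} = 0.971832
N(−d₁) = 0.428815,  N(−d₂) = 0.624704
Put price V = K·e^{−rT}·N(−d₂) − S·N(−d₁) = 20.483796 − 13.584863 = 6.898934
φ(d₁) = (1/√(2π))·e^{−d₁²/2} = 0.392574
ν = S·φ(d₁)·√T = 10.407567

price = 6.898934
ν = 10.407567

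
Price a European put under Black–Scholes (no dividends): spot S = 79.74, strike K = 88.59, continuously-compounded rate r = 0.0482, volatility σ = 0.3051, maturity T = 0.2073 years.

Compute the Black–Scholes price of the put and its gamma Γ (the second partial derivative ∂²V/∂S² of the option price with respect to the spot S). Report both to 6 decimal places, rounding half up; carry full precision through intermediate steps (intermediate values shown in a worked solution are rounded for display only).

σ√T = 0.3051·√0.2073 = 0.138913
d₁ = (ln(S/K) + (r+σ²/2)T) / (σ√T) = (ln(79.74/88.59) + (0.0482+0.3051²/2)·0.2073) / 0.138913 = (-0.105248 + 0.019640) / 0.138913 = -0.616268
d₂ = d₁ − σ√T = -0.616268 − 0.138913 = -0.755181
e^{−rT} = e^{−0.0482·0.2073} = 0.990058
N(−d₁) = 0.731141,  N(−d₂) = 0.774930
Put price V = K·e^{−rT}·N(−d₂) − S·N(−d₁) = 67.968484 − 58.301194 = 9.667290
φ(d₁) = (1/√(2π))·e^{−d₁²/2} = 0.329944
Γ = φ(d₁) / (S·σ·√T) = 0.029787

price = 9.667290
Γ = 0.029787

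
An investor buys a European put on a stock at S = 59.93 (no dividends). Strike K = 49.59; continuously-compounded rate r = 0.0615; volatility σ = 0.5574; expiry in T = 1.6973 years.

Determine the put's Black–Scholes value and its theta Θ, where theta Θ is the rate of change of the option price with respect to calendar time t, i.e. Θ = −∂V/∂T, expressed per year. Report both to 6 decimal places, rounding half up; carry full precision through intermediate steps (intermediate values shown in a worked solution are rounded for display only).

σ√T = 0.5574·√1.6973 = 0.726183
d₁ = (ln(S/K) + (r+σ²/2)T) / (σ√T) = (ln(59.93/49.59) + (0.0615+0.5574²/2)·1.6973) / 0.726183 = (0.189388 + 0.368055) / 0.726183 = 0.767634
d₂ = d₁ − σ√T = 0.767634 − 0.726183 = 0.041451
e^{−rT} = e^{−0.0615·1.6973} = 0.900879
N(−d₁) = 0.221352,  N(−d₂) = 0.483468
Put price V = K·e^{−rT}·N(−d₂) − S·N(−d₁) = 21.598755 − 13.265643 = 8.333111
φ(d₁) = (1/√(2π))·e^{−d₁²/2} = 0.297135
Θ = −S·φ(d₁)·σ/(2√T) + r·K·e^{−rT}·N(−d₂) = −3.809389 + 1.328323 = -2.481066

price = 8.333111
Θ = -2.481066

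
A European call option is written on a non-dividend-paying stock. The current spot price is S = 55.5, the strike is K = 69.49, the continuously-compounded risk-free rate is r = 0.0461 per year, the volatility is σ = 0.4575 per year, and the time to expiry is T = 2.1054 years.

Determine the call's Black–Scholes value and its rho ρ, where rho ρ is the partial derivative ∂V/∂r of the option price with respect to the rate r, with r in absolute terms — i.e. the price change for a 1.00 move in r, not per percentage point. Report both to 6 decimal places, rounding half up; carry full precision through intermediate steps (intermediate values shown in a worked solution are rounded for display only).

σ√T = 0.4575·√2.1054 = 0.663832
d₁ = (ln(S/K) + (r+σ²/2)T) / (σ√T) = (ln(55.5/69.49) + (0.0461+0.4575²/2)·2.1054) / 0.663832 = (-0.224800 + 0.317396) / 0.663832 = 0.139487
d₂ = d₁ − σ√T = 0.139487 − 0.663832 = -0.524346
e^{−rT} = e^{−0.0461·2.1054} = 0.907503
N(d₁) = 0.555467,  N(d₂) = 0.300019
Call price V = S·N(d₁) − K·e^{−rT}·N(d₂) = 30.828431 − 18.919908 = 11.908522
ρ = K·T·e^{−rT}·N(d₂) = 39.833975

price = 11.908522
ρ = 39.833975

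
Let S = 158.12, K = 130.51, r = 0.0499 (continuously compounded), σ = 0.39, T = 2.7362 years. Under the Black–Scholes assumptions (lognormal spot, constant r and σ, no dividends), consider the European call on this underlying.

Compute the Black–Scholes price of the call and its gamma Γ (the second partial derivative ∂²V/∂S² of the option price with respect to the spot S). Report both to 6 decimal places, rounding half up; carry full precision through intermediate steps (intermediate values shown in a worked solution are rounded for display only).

σ√T = 0.39·√2.7362 = 0.645117
d₁ = (ln(S/K) + (r+σ²/2)T) / (σ√T) = (ln(158.12/130.51) + (0.0499+0.39²/2)·2.7362) / 0.645117 = (0.191904 + 0.344624) / 0.645117 = 0.831677
d₂ = d₁ − σ√T = 0.831677 − 0.645117 = 0.186560
e^{−rT} = e^{−0.0499·2.7362} = 0.872375
N(d₁) = 0.797204,  N(d₂) = 0.573997
Call price V = S·N(d₁) − K·e^{−rT}·N(d₂) = 126.053936 − 65.351630 = 60.702306
φ(d₁) = (1/√(2π))·e^{−d₁²/2} = 0.282301
Γ = φ(d₁) / (S·σ·√T) = 0.002767

price = 60.702306
Γ = 0.002767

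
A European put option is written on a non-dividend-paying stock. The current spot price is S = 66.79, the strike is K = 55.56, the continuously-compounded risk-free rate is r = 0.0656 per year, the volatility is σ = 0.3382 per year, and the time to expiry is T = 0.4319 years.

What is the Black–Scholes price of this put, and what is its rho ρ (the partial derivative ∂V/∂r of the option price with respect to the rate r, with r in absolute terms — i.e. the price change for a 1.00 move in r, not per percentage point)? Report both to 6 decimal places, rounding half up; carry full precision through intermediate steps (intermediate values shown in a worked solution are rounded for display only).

σ√T = 0.3382·√0.4319 = 0.222262
d₁ = (ln(S/K) + (r+σ²/2)T) / (σ√T) = (ln(66.79/55.56) + (0.0656+0.3382²/2)·0.4319) / 0.222262 = (0.184090 + 0.053033) / 0.222262 = 1.066861
d₂ = d₁ − σ√T = 1.066861 − 0.222262 = 0.844599
e^{−rT} = e^{−0.0656·0.4319} = 0.972065
N(−d₁) = 0.143017,  N(−d₂) = 0.199167
Put price V = K·e^{−rT}·N(−d₂) − S·N(−d₁) = 10.756616 − 9.552123 = 1.204492
ρ = −K·T·e^{−rT}·N(−d₂) = -4.645782

price = 1.204492
ρ = -4.645782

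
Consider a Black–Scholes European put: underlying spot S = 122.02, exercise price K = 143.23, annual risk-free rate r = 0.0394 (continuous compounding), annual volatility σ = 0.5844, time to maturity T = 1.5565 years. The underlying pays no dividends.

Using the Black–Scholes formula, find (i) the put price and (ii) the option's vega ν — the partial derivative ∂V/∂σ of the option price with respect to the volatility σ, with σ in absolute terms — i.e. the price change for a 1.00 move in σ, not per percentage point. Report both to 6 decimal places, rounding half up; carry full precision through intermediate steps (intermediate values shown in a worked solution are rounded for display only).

σ√T = 0.5844·√1.5565 = 0.729096
d₁ = (ln(S/K) + (r+σ²/2)T) / (σ√T) = (ln(122.02/143.23) + (0.0394+0.5844²/2)·1.5565) / 0.729096 = (-0.160267 + 0.327117) / 0.729096 = 0.228845
d₂ = d₁ − σ√T = 0.228845 − 0.729096 = -0.500251
e^{−rT} = e^{−0.0394·1.5565} = 0.940516
N(−d₁) = 0.409495,  N(−d₂) = 0.691551
Put price V = K·e^{−rT}·N(−d₂) − S·N(−d₁) = 93.158945 − 49.966549 = 43.192395
φ(d₁) = (1/√(2π))·e^{−d₁²/2} = 0.388632
ν = S·φ(d₁)·√T = 59.162110

price = 43.192395
ν = 59.162110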